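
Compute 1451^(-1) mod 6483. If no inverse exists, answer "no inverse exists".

Run Euclid on (6483, 1451):
6483 = 4×1451 + 679
1451 = 2×679 + 93
679 = 7×93 + 28
93 = 3×28 + 9
28 = 3×9 + 1
9 = 9×1 + 0
The gcd is 1. Working backward:
1 = 28 − 3·9
1 = −3·93 + 10·28
1 = 10·679 − 73·93
1 = −73·1451 + 156·679
1 = 156·6483 − 697·1451
So 1451·(-697) ≡ 1 (mod 6483), and -697 ≡ 5786 (mod 6483).

5786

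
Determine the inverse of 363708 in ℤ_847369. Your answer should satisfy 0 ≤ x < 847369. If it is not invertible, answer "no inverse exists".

207164

Run Euclid on (847369, 363708):
847369 = 2×363708 + 119953
363708 = 3×119953 + 3849
119953 = 31×3849 + 634
3849 = 6×634 + 45
634 = 14×45 + 4
45 = 11×4 + 1
4 = 4×1 + 0
Since gcd(363708, 847369) = 1, back-substitute to write 1 as a combination:
1 = 45 − 11·4
1 = −11·634 + 155·45
1 = 155·3849 − 941·634
1 = −941·119953 + 29326·3849
1 = 29326·363708 − 88919·119953
1 = −88919·847369 + 207164·363708
So 363708·207164 ≡ 1 (mod 847369).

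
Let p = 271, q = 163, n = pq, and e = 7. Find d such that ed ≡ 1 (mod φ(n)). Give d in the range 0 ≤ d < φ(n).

φ(n) = (p−1)(q−1) = 270·162 = 43740.
Need d with 7·d ≡ 1 (mod 43740). Apply the extended Euclidean algorithm:
43740 = 6248·7 + 4
7 = 1·4 + 3
4 = 1·3 + 1
3 = 3·1 + 0
Back-substitute:
1 = 4 − 3
1 = −7 + 2·4
1 = 2·43740 − 12497·7
So 7·(-12497) ≡ 1 (mod 43740), hence d ≡ -12497 ≡ 31243 (mod 43740).

31243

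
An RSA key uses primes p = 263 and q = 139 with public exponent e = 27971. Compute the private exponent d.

φ(n) = (p−1)(q−1) = 262·138 = 36156.
Need d with 27971·d ≡ 1 (mod 36156). Apply the extended Euclidean algorithm:
36156 = 1×27971 + 8185
27971 = 3×8185 + 3416
8185 = 2×3416 + 1353
3416 = 2×1353 + 710
1353 = 1×710 + 643
710 = 1×643 + 67
643 = 9×67 + 40
67 = 1×40 + 27
40 = 1×27 + 13
27 = 2×13 + 1
13 = 13×1 + 0
Back-substitute:
1 = 27 − 2·13
1 = −2·40 + 3·27
1 = 3·67 − 5·40
1 = −5·643 + 48·67
1 = 48·710 − 53·643
1 = −53·1353 + 101·710
1 = 101·3416 − 255·1353
1 = −255·8185 + 611·3416
1 = 611·27971 − 2088·8185
1 = −2088·36156 + 2699·27971
So 27971·2699 ≡ 1 (mod 36156), hence d = 2699.

2699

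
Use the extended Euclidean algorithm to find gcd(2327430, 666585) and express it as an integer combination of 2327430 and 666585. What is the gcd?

15

Repeated division:
2327430 = 3·666585 + 327675
666585 = 2·327675 + 11235
327675 = 29·11235 + 1860
11235 = 6·1860 + 75
1860 = 24·75 + 60
75 = 1·60 + 15
60 = 4·15 + 0
gcd(2327430, 666585) = 15.
Back-substituting:
15 = 75 − 60
15 = −1860 + 25·75
15 = 25·11235 − 151·1860
15 = −151·327675 + 4404·11235
15 = 4404·666585 − 8959·327675
15 = −8959·2327430 + 31281·666585
So 15 = (-8959)·2327430 + (31281)·666585.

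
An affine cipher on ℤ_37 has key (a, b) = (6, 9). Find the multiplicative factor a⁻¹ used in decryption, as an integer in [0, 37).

31

Apply the Euclidean algorithm to 37 and 6:
37 = 6·6 + 1
6 = 6·1 + 0
Since gcd(6, 37) = 1, back-substitute to write 1 as a combination:
1 = 37 − 6·6
Thus 6·(-6) ≡ 1 (mod 37); reducing, -6 mod 37 = 31.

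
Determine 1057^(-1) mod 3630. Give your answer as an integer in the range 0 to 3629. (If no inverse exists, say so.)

Apply the Euclidean algorithm to 3630 and 1057:
3630 = 3·1057 + 459
1057 = 2·459 + 139
459 = 3·139 + 42
139 = 3·42 + 13
42 = 3·13 + 3
13 = 4·3 + 1
3 = 3·1 + 0
Since gcd(1057, 3630) = 1, back-substitute to write 1 as a combination:
1 = 13 − 4·3
1 = −4·42 + 13·13
1 = 13·139 − 43·42
1 = −43·459 + 142·139
1 = 142·1057 − 327·459
1 = −327·3630 + 1123·1057
So 1057·1123 ≡ 1 (mod 3630).

1123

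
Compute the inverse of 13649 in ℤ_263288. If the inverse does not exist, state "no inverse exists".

Extended Euclidean algorithm:
263288 = 19*13649 + 3957
13649 = 3*3957 + 1778
3957 = 2*1778 + 401
1778 = 4*401 + 174
401 = 2*174 + 53
174 = 3*53 + 15
53 = 3*15 + 8
15 = 1*8 + 7
8 = 1*7 + 1
7 = 7*1 + 0
Since gcd(13649, 263288) = 1, back-substitute to write 1 as a combination:
1 = 8 − 7
1 = −15 + 2·8
1 = 2·53 − 7·15
1 = −7·174 + 23·53
1 = 23·401 − 53·174
1 = −53·1778 + 235·401
1 = 235·3957 − 523·1778
1 = −523·13649 + 1804·3957
1 = 1804·263288 − 34799·13649
Thus 13649·(-34799) ≡ 1 (mod 263288); reducing, -34799 mod 263288 = 228489.

228489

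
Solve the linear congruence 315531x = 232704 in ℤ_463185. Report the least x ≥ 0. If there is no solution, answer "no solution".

First find gcd(315531, 463185):
463185 = 1×315531 + 147654
315531 = 2×147654 + 20223
147654 = 7×20223 + 6093
20223 = 3×6093 + 1944
6093 = 3×1944 + 261
1944 = 7×261 + 117
261 = 2×117 + 27
117 = 4×27 + 9
27 = 3×9 + 0
gcd = 9 and 9 | 232704, so solutions exist. Divide through by 9: 35059x ≡ 25856 (mod 51465).
Now find 35059⁻¹ mod 51465:
51465 = 1×35059 + 16406
35059 = 2×16406 + 2247
16406 = 7×2247 + 677
2247 = 3×677 + 216
677 = 3×216 + 29
216 = 7×29 + 13
29 = 2×13 + 3
13 = 4×3 + 1
3 = 3×1 + 0
Back-substitute:
1 = 13 − 4·3
1 = −4·29 + 9·13
1 = 9·216 − 67·29
1 = −67·677 + 210·216
1 = 210·2247 − 697·677
1 = −697·16406 + 5089·2247
1 = 5089·35059 − 10875·16406
1 = −10875·51465 + 15964·35059
So 35059⁻¹ ≡ 15964 (mod 51465).
Then x ≡ 15964·25856 ≡ 15884 (mod 51465); the smallest non-negative solution is x = 15884.

15884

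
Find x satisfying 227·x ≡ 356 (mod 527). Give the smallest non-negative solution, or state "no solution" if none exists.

First find gcd(227, 527):
527 = 2×227 + 73
227 = 3×73 + 8
73 = 9×8 + 1
8 = 8×1 + 0
gcd = 1, so a unique solution mod 527 exists.
Back-substitute for the Bézout coefficients:
1 = 73 − 9·8
1 = −9·227 + 28·73
1 = 28·527 − 65·227
So 227·(-65) ≡ 1 (mod 527), giving 227⁻¹ ≡ 462.
x ≡ 227⁻¹·356 ≡ 462·356 ≡ 48 (mod 527).

48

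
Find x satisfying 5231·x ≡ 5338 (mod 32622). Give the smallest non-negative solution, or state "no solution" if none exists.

31382

First find gcd(5231, 32622):
32622 = 6*5231 + 1236
5231 = 4*1236 + 287
1236 = 4*287 + 88
287 = 3*88 + 23
88 = 3*23 + 19
23 = 1*19 + 4
19 = 4*4 + 3
4 = 1*3 + 1
3 = 3*1 + 0
gcd = 1, so a unique solution mod 32622 exists.
Back-substitute for the Bézout coefficients:
1 = 4 − 3
1 = −19 + 5·4
1 = 5·23 − 6·19
1 = −6·88 + 23·23
1 = 23·287 − 75·88
1 = −75·1236 + 323·287
1 = 323·5231 − 1367·1236
1 = −1367·32622 + 8525·5231
So 5231·(8525) ≡ 1 (mod 32622), giving 5231⁻¹ ≡ 8525.
x ≡ 5231⁻¹·5338 ≡ 8525·5338 ≡ 31382 (mod 32622).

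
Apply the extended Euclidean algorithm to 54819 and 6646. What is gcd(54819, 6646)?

1

Apply Euclid's algorithm to 54819 and 6646:
54819 = 8*6646 + 1651
6646 = 4*1651 + 42
1651 = 39*42 + 13
42 = 3*13 + 3
13 = 4*3 + 1
3 = 3*1 + 0
gcd(54819, 6646) = 1.
Back-substituting:
1 = 13 − 4·3
1 = −4·42 + 13·13
1 = 13·1651 − 511·42
1 = −511·6646 + 2057·1651
1 = 2057·54819 − 16967·6646
So 1 = (2057)·54819 + (-16967)·6646.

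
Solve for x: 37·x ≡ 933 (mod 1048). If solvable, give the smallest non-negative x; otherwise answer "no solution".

First find gcd(37, 1048):
1048 = 28*37 + 12
37 = 3*12 + 1
12 = 12*1 + 0
gcd = 1, so a unique solution mod 1048 exists.
Back-substitute for the Bézout coefficients:
1 = 37 − 3·12
1 = −3·1048 + 85·37
So 37·(85) ≡ 1 (mod 1048), giving 37⁻¹ ≡ 85.
x ≡ 37⁻¹·933 ≡ 85·933 ≡ 705 (mod 1048).

705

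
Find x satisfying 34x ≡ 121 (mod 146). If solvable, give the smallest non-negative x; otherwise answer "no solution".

gcd(34, 146):
146 = 4·34 + 10
34 = 3·10 + 4
10 = 2·4 + 2
4 = 2·2 + 0
gcd = 2, but 2 ∤ 121, so the congruence has no solution.

no solution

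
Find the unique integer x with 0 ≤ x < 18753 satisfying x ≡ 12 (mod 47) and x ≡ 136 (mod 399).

Write x = 12 + 47·k. Then 47·k ≡ 136 − 12 ≡ 124 (mod 399).
Need 47⁻¹ mod 399. Extended Euclid on (399, 47):
399 = 8·47 + 23
47 = 2·23 + 1
23 = 23·1 + 0
Back-substitute:
1 = 47 − 2·23
1 = −2·399 + 17·47
47⁻¹ ≡ 17 (mod 399), so k ≡ 17·124 ≡ 113 (mod 399).
x = 12 + 47·113 = 5323.

5323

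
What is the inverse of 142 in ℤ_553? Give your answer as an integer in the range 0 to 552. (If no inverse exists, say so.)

74

Run Euclid on (553, 142):
553 = 3×142 + 127
142 = 1×127 + 15
127 = 8×15 + 7
15 = 2×7 + 1
7 = 7×1 + 0
Since gcd(142, 553) = 1, back-substitute to write 1 as a combination:
1 = 15 − 2·7
1 = −2·127 + 17·15
1 = 17·142 − 19·127
1 = −19·553 + 74·142
So 142·74 ≡ 1 (mod 553).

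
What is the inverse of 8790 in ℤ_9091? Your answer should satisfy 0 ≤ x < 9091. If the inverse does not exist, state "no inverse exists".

Extended Euclidean algorithm:
9091 = 1·8790 + 301
8790 = 29·301 + 61
301 = 4·61 + 57
61 = 1·57 + 4
57 = 14·4 + 1
4 = 4·1 + 0
gcd = 1, so the inverse exists. Back-substitute:
1 = 57 − 14·4
1 = −14·61 + 15·57
1 = 15·301 − 74·61
1 = −74·8790 + 2161·301
1 = 2161·9091 − 2235·8790
So 8790·(-2235) ≡ 1 (mod 9091), and -2235 ≡ 6856 (mod 9091).

6856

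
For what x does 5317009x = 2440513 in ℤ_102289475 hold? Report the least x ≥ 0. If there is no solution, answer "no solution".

46139132

First find gcd(5317009, 102289475):
102289475 = 19*5317009 + 1266304
5317009 = 4*1266304 + 251793
1266304 = 5*251793 + 7339
251793 = 34*7339 + 2267
7339 = 3*2267 + 538
2267 = 4*538 + 115
538 = 4*115 + 78
115 = 1*78 + 37
78 = 2*37 + 4
37 = 9*4 + 1
4 = 4*1 + 0
gcd = 1, so a unique solution mod 102289475 exists.
Back-substitute for the Bézout coefficients:
1 = 37 − 9·4
1 = −9·78 + 19·37
1 = 19·115 − 28·78
1 = −28·538 + 131·115
1 = 131·2267 − 552·538
1 = −552·7339 + 1787·2267
1 = 1787·251793 − 61310·7339
1 = −61310·1266304 + 308337·251793
1 = 308337·5317009 − 1294658·1266304
1 = −1294658·102289475 + 24906839·5317009
So 5317009·(24906839) ≡ 1 (mod 102289475), giving 5317009⁻¹ ≡ 24906839.
x ≡ 5317009⁻¹·2440513 ≡ 24906839·2440513 ≡ 46139132 (mod 102289475).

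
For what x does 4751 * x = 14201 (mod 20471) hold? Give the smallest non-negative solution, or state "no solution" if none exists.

First find gcd(4751, 20471):
20471 = 4*4751 + 1467
4751 = 3*1467 + 350
1467 = 4*350 + 67
350 = 5*67 + 15
67 = 4*15 + 7
15 = 2*7 + 1
7 = 7*1 + 0
gcd = 1, so a unique solution mod 20471 exists.
Back-substitute for the Bézout coefficients:
1 = 15 − 2·7
1 = −2·67 + 9·15
1 = 9·350 − 47·67
1 = −47·1467 + 197·350
1 = 197·4751 − 638·1467
1 = −638·20471 + 2749·4751
So 4751·(2749) ≡ 1 (mod 20471), giving 4751⁻¹ ≡ 2749.
x ≡ 4751⁻¹·14201 ≡ 2749·14201 ≡ 352 (mod 20471).

352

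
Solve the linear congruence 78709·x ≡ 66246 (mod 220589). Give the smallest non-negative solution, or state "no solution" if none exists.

First find gcd(78709, 220589):
220589 = 2×78709 + 63171
78709 = 1×63171 + 15538
63171 = 4×15538 + 1019
15538 = 15×1019 + 253
1019 = 4×253 + 7
253 = 36×7 + 1
7 = 7×1 + 0
gcd = 1, so a unique solution mod 220589 exists.
Back-substitute for the Bézout coefficients:
1 = 253 − 36·7
1 = −36·1019 + 145·253
1 = 145·15538 − 2211·1019
1 = −2211·63171 + 8989·15538
1 = 8989·78709 − 11200·63171
1 = −11200·220589 + 31389·78709
So 78709·(31389) ≡ 1 (mod 220589), giving 78709⁻¹ ≡ 31389.
x ≡ 78709⁻¹·66246 ≡ 31389·66246 ≡ 123780 (mod 220589).

123780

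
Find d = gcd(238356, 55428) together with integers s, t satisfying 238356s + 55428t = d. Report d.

12

Apply Euclid's algorithm to 238356 and 55428:
238356 = 4×55428 + 16644
55428 = 3×16644 + 5496
16644 = 3×5496 + 156
5496 = 35×156 + 36
156 = 4×36 + 12
36 = 3×12 + 0
gcd(238356, 55428) = 12.
Working backward:
12 = 156 − 4·36
12 = −4·5496 + 141·156
12 = 141·16644 − 427·5496
12 = −427·55428 + 1422·16644
12 = 1422·238356 − 6115·55428
So 12 = (1422)·238356 + (-6115)·55428.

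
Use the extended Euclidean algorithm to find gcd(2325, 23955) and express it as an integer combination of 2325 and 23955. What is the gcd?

Euclidean algorithm:
23955 = 10·2325 + 705
2325 = 3·705 + 210
705 = 3·210 + 75
210 = 2·75 + 60
75 = 1·60 + 15
60 = 4·15 + 0
gcd(2325, 23955) = 15.
Back-substituting:
15 = 75 − 60
15 = −210 + 3·75
15 = 3·705 − 10·210
15 = −10·2325 + 33·705
15 = 33·23955 − 340·2325
So 15 = (33)·23955 + (-340)·2325.

15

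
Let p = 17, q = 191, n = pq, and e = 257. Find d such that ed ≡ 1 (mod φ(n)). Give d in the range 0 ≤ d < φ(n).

1313

φ(n) = (p−1)(q−1) = 16·190 = 3040.
Need d with 257·d ≡ 1 (mod 3040). Apply the extended Euclidean algorithm:
3040 = 11×257 + 213
257 = 1×213 + 44
213 = 4×44 + 37
44 = 1×37 + 7
37 = 5×7 + 2
7 = 3×2 + 1
2 = 2×1 + 0
Back-substitute:
1 = 7 − 3·2
1 = −3·37 + 16·7
1 = 16·44 − 19·37
1 = −19·213 + 92·44
1 = 92·257 − 111·213
1 = −111·3040 + 1313·257
So 257·1313 ≡ 1 (mod 3040), hence d = 1313.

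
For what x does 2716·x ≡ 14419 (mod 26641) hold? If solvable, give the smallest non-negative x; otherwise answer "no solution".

13316

First find gcd(2716, 26641):
26641 = 9*2716 + 2197
2716 = 1*2197 + 519
2197 = 4*519 + 121
519 = 4*121 + 35
121 = 3*35 + 16
35 = 2*16 + 3
16 = 5*3 + 1
3 = 3*1 + 0
gcd = 1, so a unique solution mod 26641 exists.
Back-substitute for the Bézout coefficients:
1 = 16 − 5·3
1 = −5·35 + 11·16
1 = 11·121 − 38·35
1 = −38·519 + 163·121
1 = 163·2197 − 690·519
1 = −690·2716 + 853·2197
1 = 853·26641 − 8367·2716
So 2716·(-8367) ≡ 1 (mod 26641), giving 2716⁻¹ ≡ 18274.
x ≡ 2716⁻¹·14419 ≡ 18274·14419 ≡ 13316 (mod 26641).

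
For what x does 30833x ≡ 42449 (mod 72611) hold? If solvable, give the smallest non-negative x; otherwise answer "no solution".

First find gcd(30833, 72611):
72611 = 2*30833 + 10945
30833 = 2*10945 + 8943
10945 = 1*8943 + 2002
8943 = 4*2002 + 935
2002 = 2*935 + 132
935 = 7*132 + 11
132 = 12*11 + 0
gcd = 11 and 11 | 42449, so solutions exist. Divide through by 11: 2803x ≡ 3859 (mod 6601).
Now find 2803⁻¹ mod 6601:
6601 = 2*2803 + 995
2803 = 2*995 + 813
995 = 1*813 + 182
813 = 4*182 + 85
182 = 2*85 + 12
85 = 7*12 + 1
12 = 12*1 + 0
Back-substitute:
1 = 85 − 7·12
1 = −7·182 + 15·85
1 = 15·813 − 67·182
1 = −67·995 + 82·813
1 = 82·2803 − 231·995
1 = −231·6601 + 544·2803
So 2803⁻¹ ≡ 544 (mod 6601).
Then x ≡ 544·3859 ≡ 178 (mod 6601); the smallest non-negative solution is x = 178.

178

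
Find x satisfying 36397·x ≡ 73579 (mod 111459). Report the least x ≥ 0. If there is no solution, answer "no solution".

First find gcd(36397, 111459):
111459 = 3*36397 + 2268
36397 = 16*2268 + 109
2268 = 20*109 + 88
109 = 1*88 + 21
88 = 4*21 + 4
21 = 5*4 + 1
4 = 4*1 + 0
gcd = 1, so a unique solution mod 111459 exists.
Back-substitute for the Bézout coefficients:
1 = 21 − 5·4
1 = −5·88 + 21·21
1 = 21·109 − 26·88
1 = −26·2268 + 541·109
1 = 541·36397 − 8682·2268
1 = −8682·111459 + 26587·36397
So 36397·(26587) ≡ 1 (mod 111459), giving 36397⁻¹ ≡ 26587.
x ≡ 36397⁻¹·73579 ≡ 26587·73579 ≡ 27964 (mod 111459).

27964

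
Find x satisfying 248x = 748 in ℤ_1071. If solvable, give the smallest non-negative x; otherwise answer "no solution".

884

First find gcd(248, 1071):
1071 = 4×248 + 79
248 = 3×79 + 11
79 = 7×11 + 2
11 = 5×2 + 1
2 = 2×1 + 0
gcd = 1, so a unique solution mod 1071 exists.
Back-substitute for the Bézout coefficients:
1 = 11 − 5·2
1 = −5·79 + 36·11
1 = 36·248 − 113·79
1 = −113·1071 + 488·248
So 248·(488) ≡ 1 (mod 1071), giving 248⁻¹ ≡ 488.
x ≡ 248⁻¹·748 ≡ 488·748 ≡ 884 (mod 1071).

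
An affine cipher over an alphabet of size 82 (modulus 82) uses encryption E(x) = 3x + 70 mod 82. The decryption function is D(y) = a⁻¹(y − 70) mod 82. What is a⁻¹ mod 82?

Extended Euclidean algorithm:
82 = 27*3 + 1
3 = 3*1 + 0
Since gcd(3, 82) = 1, back-substitute to write 1 as a combination:
1 = 82 − 27·3
Hence 3⁻¹ ≡ -27 ≡ 55 (mod 82).

55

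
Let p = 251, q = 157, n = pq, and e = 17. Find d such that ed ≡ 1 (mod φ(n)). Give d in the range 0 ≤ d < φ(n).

18353

φ(n) = (p−1)(q−1) = 250·156 = 39000.
Need d with 17·d ≡ 1 (mod 39000). Apply the extended Euclidean algorithm:
39000 = 2294×17 + 2
17 = 8×2 + 1
2 = 2×1 + 0
Back-substitute:
1 = 17 − 8·2
1 = −8·39000 + 18353·17
So 17·18353 ≡ 1 (mod 39000), hence d = 18353.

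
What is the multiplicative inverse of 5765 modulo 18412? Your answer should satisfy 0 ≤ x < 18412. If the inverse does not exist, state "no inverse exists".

Apply the Euclidean algorithm to 18412 and 5765:
18412 = 3·5765 + 1117
5765 = 5·1117 + 180
1117 = 6·180 + 37
180 = 4·37 + 32
37 = 1·32 + 5
32 = 6·5 + 2
5 = 2·2 + 1
2 = 2·1 + 0
Since gcd(5765, 18412) = 1, back-substitute to write 1 as a combination:
1 = 5 − 2·2
1 = −2·32 + 13·5
1 = 13·37 − 15·32
1 = −15·180 + 73·37
1 = 73·1117 − 453·180
1 = −453·5765 + 2338·1117
1 = 2338·18412 − 7467·5765
Thus 5765·(-7467) ≡ 1 (mod 18412); reducing, -7467 mod 18412 = 10945.

10945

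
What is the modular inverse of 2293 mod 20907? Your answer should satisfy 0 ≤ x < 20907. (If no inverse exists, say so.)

Apply the Euclidean algorithm to 20907 and 2293:
20907 = 9·2293 + 270
2293 = 8·270 + 133
270 = 2·133 + 4
133 = 33·4 + 1
4 = 4·1 + 0
gcd = 1, so the inverse exists. Back-substitute:
1 = 133 − 33·4
1 = −33·270 + 67·133
1 = 67·2293 − 569·270
1 = −569·20907 + 5188·2293
So 2293·5188 ≡ 1 (mod 20907).

5188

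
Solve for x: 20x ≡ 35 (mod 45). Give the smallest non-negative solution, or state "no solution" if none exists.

4

First find gcd(20, 45):
45 = 2*20 + 5
20 = 4*5 + 0
gcd = 5 and 5 | 35, so solutions exist. Divide through by 5: 4x ≡ 7 (mod 9).
Now find 4⁻¹ mod 9:
9 = 2×4 + 1
4 = 4×1 + 0
Back-substitute:
1 = 9 − 2·4
So 4·(-2) ≡ 1 (mod 9), i.e. 4⁻¹ ≡ 7.
Then x ≡ 7·7 ≡ 4 (mod 9); the smallest non-negative solution is x = 4.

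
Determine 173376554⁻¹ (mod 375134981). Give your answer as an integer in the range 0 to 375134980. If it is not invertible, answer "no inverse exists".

no inverse exists

Euclidean algorithm on 375134981, 173376554:
375134981 = 2×173376554 + 28381873
173376554 = 6×28381873 + 3085316
28381873 = 9×3085316 + 614029
3085316 = 5×614029 + 15171
614029 = 40×15171 + 7189
15171 = 2×7189 + 793
7189 = 9×793 + 52
793 = 15×52 + 13
52 = 4×13 + 0
The gcd is 13, not 1, hence no inverse exists.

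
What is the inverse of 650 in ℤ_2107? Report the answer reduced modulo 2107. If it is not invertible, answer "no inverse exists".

Run Euclid on (2107, 650):
2107 = 3·650 + 157
650 = 4·157 + 22
157 = 7·22 + 3
22 = 7·3 + 1
3 = 3·1 + 0
Since gcd(650, 2107) = 1, back-substitute to write 1 as a combination:
1 = 22 − 7·3
1 = −7·157 + 50·22
1 = 50·650 − 207·157
1 = −207·2107 + 671·650
So 650·671 ≡ 1 (mod 2107).

671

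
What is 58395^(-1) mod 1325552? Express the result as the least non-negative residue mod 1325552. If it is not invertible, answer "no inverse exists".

Apply the Euclidean algorithm to 1325552 and 58395:
1325552 = 22*58395 + 40862
58395 = 1*40862 + 17533
40862 = 2*17533 + 5796
17533 = 3*5796 + 145
5796 = 39*145 + 141
145 = 1*141 + 4
141 = 35*4 + 1
4 = 4*1 + 0
The gcd is 1. Working backward:
1 = 141 − 35·4
1 = −35·145 + 36·141
1 = 36·5796 − 1439·145
1 = −1439·17533 + 4353·5796
1 = 4353·40862 − 10145·17533
1 = −10145·58395 + 14498·40862
1 = 14498·1325552 − 329101·58395
Hence 58395⁻¹ ≡ -329101 ≡ 996451 (mod 1325552).

996451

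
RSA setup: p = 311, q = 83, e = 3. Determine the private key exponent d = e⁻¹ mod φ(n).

φ(n) = (p−1)(q−1) = 310·82 = 25420.
Need d with 3·d ≡ 1 (mod 25420). Apply the extended Euclidean algorithm:
25420 = 8473*3 + 1
3 = 3*1 + 0
Back-substitute:
1 = 25420 − 8473·3
So 3·(-8473) ≡ 1 (mod 25420), hence d ≡ -8473 ≡ 16947 (mod 25420).

16947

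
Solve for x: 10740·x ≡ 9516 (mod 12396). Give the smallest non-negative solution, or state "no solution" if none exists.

First find gcd(10740, 12396):
12396 = 1×10740 + 1656
10740 = 6×1656 + 804
1656 = 2×804 + 48
804 = 16×48 + 36
48 = 1×36 + 12
36 = 3×12 + 0
gcd = 12 and 12 | 9516, so solutions exist. Divide through by 12: 895x ≡ 793 (mod 1033).
Now find 895⁻¹ mod 1033:
1033 = 1×895 + 138
895 = 6×138 + 67
138 = 2×67 + 4
67 = 16×4 + 3
4 = 1×3 + 1
3 = 3×1 + 0
Back-substitute:
1 = 4 − 3
1 = −67 + 17·4
1 = 17·138 − 35·67
1 = −35·895 + 227·138
1 = 227·1033 − 262·895
So 895·(-262) ≡ 1 (mod 1033), i.e. 895⁻¹ ≡ 771.
Then x ≡ 771·793 ≡ 900 (mod 1033); the smallest non-negative solution is x = 900.

900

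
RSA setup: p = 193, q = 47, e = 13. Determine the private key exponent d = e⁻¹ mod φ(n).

φ(n) = (p−1)(q−1) = 192·46 = 8832.
Need d with 13·d ≡ 1 (mod 8832). Apply the extended Euclidean algorithm:
8832 = 679*13 + 5
13 = 2*5 + 3
5 = 1*3 + 2
3 = 1*2 + 1
2 = 2*1 + 0
Back-substitute:
1 = 3 − 2
1 = −5 + 2·3
1 = 2·13 − 5·5
1 = −5·8832 + 3397·13
So 13·3397 ≡ 1 (mod 8832), hence d = 3397.

3397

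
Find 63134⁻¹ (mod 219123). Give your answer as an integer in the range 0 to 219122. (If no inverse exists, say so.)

Run Euclid on (219123, 63134):
219123 = 3·63134 + 29721
63134 = 2·29721 + 3692
29721 = 8·3692 + 185
3692 = 19·185 + 177
185 = 1·177 + 8
177 = 22·8 + 1
8 = 8·1 + 0
gcd = 1, so the inverse exists. Back-substitute:
1 = 177 − 22·8
1 = −22·185 + 23·177
1 = 23·3692 − 459·185
1 = −459·29721 + 3695·3692
1 = 3695·63134 − 7849·29721
1 = −7849·219123 + 27242·63134
So 63134·27242 ≡ 1 (mod 219123).

27242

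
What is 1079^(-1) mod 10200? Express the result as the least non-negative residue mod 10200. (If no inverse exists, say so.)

Extended Euclidean algorithm:
10200 = 9×1079 + 489
1079 = 2×489 + 101
489 = 4×101 + 85
101 = 1×85 + 16
85 = 5×16 + 5
16 = 3×5 + 1
5 = 5×1 + 0
The gcd is 1. Working backward:
1 = 16 − 3·5
1 = −3·85 + 16·16
1 = 16·101 − 19·85
1 = −19·489 + 92·101
1 = 92·1079 − 203·489
1 = −203·10200 + 1919·1079
So 1079·1919 ≡ 1 (mod 10200).

1919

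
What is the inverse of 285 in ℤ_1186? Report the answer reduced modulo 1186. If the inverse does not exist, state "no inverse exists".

Apply the Euclidean algorithm to 1186 and 285:
1186 = 4*285 + 46
285 = 6*46 + 9
46 = 5*9 + 1
9 = 9*1 + 0
The gcd is 1. Working backward:
1 = 46 − 5·9
1 = −5·285 + 31·46
1 = 31·1186 − 129·285
Hence 285⁻¹ ≡ -129 ≡ 1057 (mod 1186).

1057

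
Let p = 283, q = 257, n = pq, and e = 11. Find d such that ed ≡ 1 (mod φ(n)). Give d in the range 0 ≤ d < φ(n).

φ(n) = (p−1)(q−1) = 282·256 = 72192.
Need d with 11·d ≡ 1 (mod 72192). Apply the extended Euclidean algorithm:
72192 = 6562·11 + 10
11 = 1·10 + 1
10 = 10·1 + 0
Back-substitute:
1 = 11 − 10
1 = −72192 + 6563·11
So 11·6563 ≡ 1 (mod 72192), hence d = 6563.

6563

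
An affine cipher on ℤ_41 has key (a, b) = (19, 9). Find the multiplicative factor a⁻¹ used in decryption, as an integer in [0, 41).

Extended Euclidean algorithm:
41 = 2·19 + 3
19 = 6·3 + 1
3 = 3·1 + 0
gcd = 1, so the inverse exists. Back-substitute:
1 = 19 − 6·3
1 = −6·41 + 13·19
So 19·13 ≡ 1 (mod 41).

13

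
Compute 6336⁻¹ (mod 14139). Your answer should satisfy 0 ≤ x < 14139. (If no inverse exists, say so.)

Compute gcd(6336, 14139):
14139 = 2*6336 + 1467
6336 = 4*1467 + 468
1467 = 3*468 + 63
468 = 7*63 + 27
63 = 2*27 + 9
27 = 3*9 + 0
The gcd is 9, not 1, hence no inverse exists.

no inverse exists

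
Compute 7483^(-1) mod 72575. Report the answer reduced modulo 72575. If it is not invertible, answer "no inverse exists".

39522

gcd(72575, 7483) by repeated division:
72575 = 9·7483 + 5228
7483 = 1·5228 + 2255
5228 = 2·2255 + 718
2255 = 3·718 + 101
718 = 7·101 + 11
101 = 9·11 + 2
11 = 5·2 + 1
2 = 2·1 + 0
gcd = 1, so the inverse exists. Back-substitute:
1 = 11 − 5·2
1 = −5·101 + 46·11
1 = 46·718 − 327·101
1 = −327·2255 + 1027·718
1 = 1027·5228 − 2381·2255
1 = −2381·7483 + 3408·5228
1 = 3408·72575 − 33053·7483
Thus 7483·(-33053) ≡ 1 (mod 72575); reducing, -33053 mod 72575 = 39522.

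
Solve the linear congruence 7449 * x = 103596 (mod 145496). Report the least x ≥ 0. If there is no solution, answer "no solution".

no solution

gcd(7449, 145496):
145496 = 19*7449 + 3965
7449 = 1*3965 + 3484
3965 = 1*3484 + 481
3484 = 7*481 + 117
481 = 4*117 + 13
117 = 9*13 + 0
gcd = 13, but 13 ∤ 103596, so the congruence has no solution.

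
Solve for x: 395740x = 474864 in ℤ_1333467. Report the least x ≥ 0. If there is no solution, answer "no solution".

667941

First find gcd(395740, 1333467):
1333467 = 3·395740 + 146247
395740 = 2·146247 + 103246
146247 = 1·103246 + 43001
103246 = 2·43001 + 17244
43001 = 2·17244 + 8513
17244 = 2·8513 + 218
8513 = 39·218 + 11
218 = 19·11 + 9
11 = 1·9 + 2
9 = 4·2 + 1
2 = 2·1 + 0
gcd = 1, so a unique solution mod 1333467 exists.
Back-substitute for the Bézout coefficients:
1 = 9 − 4·2
1 = −4·11 + 5·9
1 = 5·218 − 99·11
1 = −99·8513 + 3866·218
1 = 3866·17244 − 7831·8513
1 = −7831·43001 + 19528·17244
1 = 19528·103246 − 46887·43001
1 = −46887·146247 + 66415·103246
1 = 66415·395740 − 179717·146247
1 = −179717·1333467 + 605566·395740
So 395740·(605566) ≡ 1 (mod 1333467), giving 395740⁻¹ ≡ 605566.
x ≡ 395740⁻¹·474864 ≡ 605566·474864 ≡ 667941 (mod 1333467).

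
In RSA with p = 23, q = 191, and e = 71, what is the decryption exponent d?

471

φ(n) = (p−1)(q−1) = 22·190 = 4180.
Need d with 71·d ≡ 1 (mod 4180). Apply the extended Euclidean algorithm:
4180 = 58*71 + 62
71 = 1*62 + 9
62 = 6*9 + 8
9 = 1*8 + 1
8 = 8*1 + 0
Back-substitute:
1 = 9 − 8
1 = −62 + 7·9
1 = 7·71 − 8·62
1 = −8·4180 + 471·71
So 71·471 ≡ 1 (mod 4180), hence d = 471.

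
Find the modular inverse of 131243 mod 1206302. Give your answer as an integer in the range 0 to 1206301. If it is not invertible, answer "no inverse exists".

Extended Euclidean algorithm:
1206302 = 9·131243 + 25115
131243 = 5·25115 + 5668
25115 = 4·5668 + 2443
5668 = 2·2443 + 782
2443 = 3·782 + 97
782 = 8·97 + 6
97 = 16·6 + 1
6 = 6·1 + 0
Since gcd(131243, 1206302) = 1, back-substitute to write 1 as a combination:
1 = 97 − 16·6
1 = −16·782 + 129·97
1 = 129·2443 − 403·782
1 = −403·5668 + 935·2443
1 = 935·25115 − 4143·5668
1 = −4143·131243 + 21650·25115
1 = 21650·1206302 − 198993·131243
Hence 131243⁻¹ ≡ -198993 ≡ 1007309 (mod 1206302).

1007309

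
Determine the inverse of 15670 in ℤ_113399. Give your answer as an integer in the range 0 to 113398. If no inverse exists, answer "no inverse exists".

86341

gcd(113399, 15670) by repeated division:
113399 = 7×15670 + 3709
15670 = 4×3709 + 834
3709 = 4×834 + 373
834 = 2×373 + 88
373 = 4×88 + 21
88 = 4×21 + 4
21 = 5×4 + 1
4 = 4×1 + 0
gcd = 1, so the inverse exists. Back-substitute:
1 = 21 − 5·4
1 = −5·88 + 21·21
1 = 21·373 − 89·88
1 = −89·834 + 199·373
1 = 199·3709 − 885·834
1 = −885·15670 + 3739·3709
1 = 3739·113399 − 27058·15670
So 15670·(-27058) ≡ 1 (mod 113399), and -27058 ≡ 86341 (mod 113399).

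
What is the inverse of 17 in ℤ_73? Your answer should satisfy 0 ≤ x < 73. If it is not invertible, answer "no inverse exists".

43

gcd(73, 17) by repeated division:
73 = 4*17 + 5
17 = 3*5 + 2
5 = 2*2 + 1
2 = 2*1 + 0
The gcd is 1. Working backward:
1 = 5 − 2·2
1 = −2·17 + 7·5
1 = 7·73 − 30·17
Thus 17·(-30) ≡ 1 (mod 73); reducing, -30 mod 73 = 43.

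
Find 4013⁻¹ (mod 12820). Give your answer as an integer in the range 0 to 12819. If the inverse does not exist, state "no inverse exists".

11277

gcd(12820, 4013) by repeated division:
12820 = 3×4013 + 781
4013 = 5×781 + 108
781 = 7×108 + 25
108 = 4×25 + 8
25 = 3×8 + 1
8 = 8×1 + 0
Since gcd(4013, 12820) = 1, back-substitute to write 1 as a combination:
1 = 25 − 3·8
1 = −3·108 + 13·25
1 = 13·781 − 94·108
1 = −94·4013 + 483·781
1 = 483·12820 − 1543·4013
Thus 4013·(-1543) ≡ 1 (mod 12820); reducing, -1543 mod 12820 = 11277.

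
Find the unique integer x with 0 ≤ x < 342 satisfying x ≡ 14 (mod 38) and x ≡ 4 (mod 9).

166

Write x = 14 + 38·k. Then 38·k ≡ 4 − 14 ≡ 8 (mod 9).
Need 38⁻¹ mod 9. Extended Euclid on (9, 2):
9 = 4×2 + 1
2 = 2×1 + 0
Back-substitute:
1 = 9 − 4·2
38⁻¹ ≡ 5 (mod 9), so k ≡ 5·8 ≡ 4 (mod 9).
x = 14 + 38·4 = 166.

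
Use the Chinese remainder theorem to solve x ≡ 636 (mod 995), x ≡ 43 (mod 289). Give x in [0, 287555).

Write x = 636 + 995·k. Then 995·k ≡ 43 − 636 ≡ 274 (mod 289).
Need 995⁻¹ mod 289. Extended Euclid on (289, 128):
289 = 2*128 + 33
128 = 3*33 + 29
33 = 1*29 + 4
29 = 7*4 + 1
4 = 4*1 + 0
Back-substitute:
1 = 29 − 7·4
1 = −7·33 + 8·29
1 = 8·128 − 31·33
1 = −31·289 + 70·128
995⁻¹ ≡ 70 (mod 289), so k ≡ 70·274 ≡ 106 (mod 289).
x = 636 + 995·106 = 106106.

106106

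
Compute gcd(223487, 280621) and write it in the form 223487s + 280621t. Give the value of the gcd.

Euclidean algorithm:
280621 = 1*223487 + 57134
223487 = 3*57134 + 52085
57134 = 1*52085 + 5049
52085 = 10*5049 + 1595
5049 = 3*1595 + 264
1595 = 6*264 + 11
264 = 24*11 + 0
gcd(223487, 280621) = 11.
Express as a combination:
11 = 1595 − 6·264
11 = −6·5049 + 19·1595
11 = 19·52085 − 196·5049
11 = −196·57134 + 215·52085
11 = 215·223487 − 841·57134
11 = −841·280621 + 1056·223487
So 11 = (-841)·280621 + (1056)·223487.

11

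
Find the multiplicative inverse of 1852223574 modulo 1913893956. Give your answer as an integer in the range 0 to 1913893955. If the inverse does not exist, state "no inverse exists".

no inverse exists

Compute gcd(1852223574, 1913893956):
1913893956 = 1*1852223574 + 61670382
1852223574 = 30*61670382 + 2112114
61670382 = 29*2112114 + 419076
2112114 = 5*419076 + 16734
419076 = 25*16734 + 726
16734 = 23*726 + 36
726 = 20*36 + 6
36 = 6*6 + 0
The gcd is 6, not 1, hence no inverse exists.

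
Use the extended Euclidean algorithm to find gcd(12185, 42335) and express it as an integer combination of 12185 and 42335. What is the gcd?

Repeated division:
42335 = 3×12185 + 5780
12185 = 2×5780 + 625
5780 = 9×625 + 155
625 = 4×155 + 5
155 = 31×5 + 0
gcd(12185, 42335) = 5.
Express as a combination:
5 = 625 − 4·155
5 = −4·5780 + 37·625
5 = 37·12185 − 78·5780
5 = −78·42335 + 271·12185
So 5 = (-78)·42335 + (271)·12185.

5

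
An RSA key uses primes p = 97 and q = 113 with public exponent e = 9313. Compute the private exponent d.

4513

φ(n) = (p−1)(q−1) = 96·112 = 10752.
Need d with 9313·d ≡ 1 (mod 10752). Apply the extended Euclidean algorithm:
10752 = 1×9313 + 1439
9313 = 6×1439 + 679
1439 = 2×679 + 81
679 = 8×81 + 31
81 = 2×31 + 19
31 = 1×19 + 12
19 = 1×12 + 7
12 = 1×7 + 5
7 = 1×5 + 2
5 = 2×2 + 1
2 = 2×1 + 0
Back-substitute:
1 = 5 − 2·2
1 = −2·7 + 3·5
1 = 3·12 − 5·7
1 = −5·19 + 8·12
1 = 8·31 − 13·19
1 = −13·81 + 34·31
1 = 34·679 − 285·81
1 = −285·1439 + 604·679
1 = 604·9313 − 3909·1439
1 = −3909·10752 + 4513·9313
So 9313·4513 ≡ 1 (mod 10752), hence d = 4513.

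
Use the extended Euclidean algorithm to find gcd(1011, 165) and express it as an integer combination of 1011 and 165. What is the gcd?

3

Euclidean algorithm:
1011 = 6*165 + 21
165 = 7*21 + 18
21 = 1*18 + 3
18 = 6*3 + 0
gcd(1011, 165) = 3.
Express as a combination:
3 = 21 − 18
3 = −165 + 8·21
3 = 8·1011 − 49·165
So 3 = (8)·1011 + (-49)·165.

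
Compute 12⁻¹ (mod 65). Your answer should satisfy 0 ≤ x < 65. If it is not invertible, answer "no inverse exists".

38

gcd(65, 12) by repeated division:
65 = 5×12 + 5
12 = 2×5 + 2
5 = 2×2 + 1
2 = 2×1 + 0
The gcd is 1. Working backward:
1 = 5 − 2·2
1 = −2·12 + 5·5
1 = 5·65 − 27·12
Hence 12⁻¹ ≡ -27 ≡ 38 (mod 65).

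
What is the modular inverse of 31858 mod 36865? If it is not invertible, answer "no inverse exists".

gcd(36865, 31858) by repeated division:
36865 = 1×31858 + 5007
31858 = 6×5007 + 1816
5007 = 2×1816 + 1375
1816 = 1×1375 + 441
1375 = 3×441 + 52
441 = 8×52 + 25
52 = 2×25 + 2
25 = 12×2 + 1
2 = 2×1 + 0
gcd = 1, so the inverse exists. Back-substitute:
1 = 25 − 12·2
1 = −12·52 + 25·25
1 = 25·441 − 212·52
1 = −212·1375 + 661·441
1 = 661·1816 − 873·1375
1 = −873·5007 + 2407·1816
1 = 2407·31858 − 15315·5007
1 = −15315·36865 + 17722·31858
So 31858·17722 ≡ 1 (mod 36865).

17722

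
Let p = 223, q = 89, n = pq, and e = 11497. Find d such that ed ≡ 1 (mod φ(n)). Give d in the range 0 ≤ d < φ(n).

φ(n) = (p−1)(q−1) = 222·88 = 19536.
Need d with 11497·d ≡ 1 (mod 19536). Apply the extended Euclidean algorithm:
19536 = 1·11497 + 8039
11497 = 1·8039 + 3458
8039 = 2·3458 + 1123
3458 = 3·1123 + 89
1123 = 12·89 + 55
89 = 1·55 + 34
55 = 1·34 + 21
34 = 1·21 + 13
21 = 1·13 + 8
13 = 1·8 + 5
8 = 1·5 + 3
5 = 1·3 + 2
3 = 1·2 + 1
2 = 2·1 + 0
Back-substitute:
1 = 3 − 2
1 = −5 + 2·3
1 = 2·8 − 3·5
1 = −3·13 + 5·8
1 = 5·21 − 8·13
1 = −8·34 + 13·21
1 = 13·55 − 21·34
1 = −21·89 + 34·55
1 = 34·1123 − 429·89
1 = −429·3458 + 1321·1123
1 = 1321·8039 − 3071·3458
1 = −3071·11497 + 4392·8039
1 = 4392·19536 − 7463·11497
So 11497·(-7463) ≡ 1 (mod 19536), hence d ≡ -7463 ≡ 12073 (mod 19536).

12073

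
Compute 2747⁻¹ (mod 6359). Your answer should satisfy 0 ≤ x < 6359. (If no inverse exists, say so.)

2301

Run Euclid on (6359, 2747):
6359 = 2·2747 + 865
2747 = 3·865 + 152
865 = 5·152 + 105
152 = 1·105 + 47
105 = 2·47 + 11
47 = 4·11 + 3
11 = 3·3 + 2
3 = 1·2 + 1
2 = 2·1 + 0
gcd = 1, so the inverse exists. Back-substitute:
1 = 3 − 2
1 = −11 + 4·3
1 = 4·47 − 17·11
1 = −17·105 + 38·47
1 = 38·152 − 55·105
1 = −55·865 + 313·152
1 = 313·2747 − 994·865
1 = −994·6359 + 2301·2747
So 2747·2301 ≡ 1 (mod 6359).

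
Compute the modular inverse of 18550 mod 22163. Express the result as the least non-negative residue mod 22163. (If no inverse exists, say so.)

9048

Run Euclid on (22163, 18550):
22163 = 1·18550 + 3613
18550 = 5·3613 + 485
3613 = 7·485 + 218
485 = 2·218 + 49
218 = 4·49 + 22
49 = 2·22 + 5
22 = 4·5 + 2
5 = 2·2 + 1
2 = 2·1 + 0
gcd = 1, so the inverse exists. Back-substitute:
1 = 5 − 2·2
1 = −2·22 + 9·5
1 = 9·49 − 20·22
1 = −20·218 + 89·49
1 = 89·485 − 198·218
1 = −198·3613 + 1475·485
1 = 1475·18550 − 7573·3613
1 = −7573·22163 + 9048·18550
So 18550·9048 ≡ 1 (mod 22163).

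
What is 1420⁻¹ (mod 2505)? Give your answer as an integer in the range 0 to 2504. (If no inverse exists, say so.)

no inverse exists

Compute gcd(1420, 2505):
2505 = 1×1420 + 1085
1420 = 1×1085 + 335
1085 = 3×335 + 80
335 = 4×80 + 15
80 = 5×15 + 5
15 = 3×5 + 0
Since gcd = 5 > 1, 1420 is not a unit mod 2505.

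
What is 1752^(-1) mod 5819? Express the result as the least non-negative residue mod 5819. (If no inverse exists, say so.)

Apply the Euclidean algorithm to 5819 and 1752:
5819 = 3×1752 + 563
1752 = 3×563 + 63
563 = 8×63 + 59
63 = 1×59 + 4
59 = 14×4 + 3
4 = 1×3 + 1
3 = 3×1 + 0
gcd = 1, so the inverse exists. Back-substitute:
1 = 4 − 3
1 = −59 + 15·4
1 = 15·63 − 16·59
1 = −16·563 + 143·63
1 = 143·1752 − 445·563
1 = −445·5819 + 1478·1752
So 1752·1478 ≡ 1 (mod 5819).

1478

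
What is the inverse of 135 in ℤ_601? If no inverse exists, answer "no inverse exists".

463

gcd(601, 135) by repeated division:
601 = 4×135 + 61
135 = 2×61 + 13
61 = 4×13 + 9
13 = 1×9 + 4
9 = 2×4 + 1
4 = 4×1 + 0
gcd = 1, so the inverse exists. Back-substitute:
1 = 9 − 2·4
1 = −2·13 + 3·9
1 = 3·61 − 14·13
1 = −14·135 + 31·61
1 = 31·601 − 138·135
So 135·(-138) ≡ 1 (mod 601), and -138 ≡ 463 (mod 601).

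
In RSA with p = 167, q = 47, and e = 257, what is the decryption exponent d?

1961

φ(n) = (p−1)(q−1) = 166·46 = 7636.
Need d with 257·d ≡ 1 (mod 7636). Apply the extended Euclidean algorithm:
7636 = 29*257 + 183
257 = 1*183 + 74
183 = 2*74 + 35
74 = 2*35 + 4
35 = 8*4 + 3
4 = 1*3 + 1
3 = 3*1 + 0
Back-substitute:
1 = 4 − 3
1 = −35 + 9·4
1 = 9·74 − 19·35
1 = −19·183 + 47·74
1 = 47·257 − 66·183
1 = −66·7636 + 1961·257
So 257·1961 ≡ 1 (mod 7636), hence d = 1961.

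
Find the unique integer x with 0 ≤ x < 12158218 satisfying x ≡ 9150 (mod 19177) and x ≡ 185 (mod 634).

Write x = 9150 + 19177·k. Then 19177·k ≡ 185 − 9150 ≡ 545 (mod 634).
Need 19177⁻¹ mod 634. Extended Euclid on (634, 157):
634 = 4*157 + 6
157 = 26*6 + 1
6 = 6*1 + 0
Back-substitute:
1 = 157 − 26·6
1 = −26·634 + 105·157
19177⁻¹ ≡ 105 (mod 634), so k ≡ 105·545 ≡ 165 (mod 634).
x = 9150 + 19177·165 = 3173355.

3173355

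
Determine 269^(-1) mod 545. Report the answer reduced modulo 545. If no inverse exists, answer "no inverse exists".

389

gcd(545, 269) by repeated division:
545 = 2*269 + 7
269 = 38*7 + 3
7 = 2*3 + 1
3 = 3*1 + 0
Since gcd(269, 545) = 1, back-substitute to write 1 as a combination:
1 = 7 − 2·3
1 = −2·269 + 77·7
1 = 77·545 − 156·269
Hence 269⁻¹ ≡ -156 ≡ 389 (mod 545).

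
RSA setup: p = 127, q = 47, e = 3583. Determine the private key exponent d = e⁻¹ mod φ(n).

55

φ(n) = (p−1)(q−1) = 126·46 = 5796.
Need d with 3583·d ≡ 1 (mod 5796). Apply the extended Euclidean algorithm:
5796 = 1*3583 + 2213
3583 = 1*2213 + 1370
2213 = 1*1370 + 843
1370 = 1*843 + 527
843 = 1*527 + 316
527 = 1*316 + 211
316 = 1*211 + 105
211 = 2*105 + 1
105 = 105*1 + 0
Back-substitute:
1 = 211 − 2·105
1 = −2·316 + 3·211
1 = 3·527 − 5·316
1 = −5·843 + 8·527
1 = 8·1370 − 13·843
1 = −13·2213 + 21·1370
1 = 21·3583 − 34·2213
1 = −34·5796 + 55·3583
So 3583·55 ≡ 1 (mod 5796), hence d = 55.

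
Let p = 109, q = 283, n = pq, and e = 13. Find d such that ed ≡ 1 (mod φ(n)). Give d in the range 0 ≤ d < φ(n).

φ(n) = (p−1)(q−1) = 108·282 = 30456.
Need d with 13·d ≡ 1 (mod 30456). Apply the extended Euclidean algorithm:
30456 = 2342·13 + 10
13 = 1·10 + 3
10 = 3·3 + 1
3 = 3·1 + 0
Back-substitute:
1 = 10 − 3·3
1 = −3·13 + 4·10
1 = 4·30456 − 9371·13
So 13·(-9371) ≡ 1 (mod 30456), hence d ≡ -9371 ≡ 21085 (mod 30456).

21085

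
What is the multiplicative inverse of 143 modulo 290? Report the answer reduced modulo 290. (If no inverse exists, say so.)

Run Euclid on (290, 143):
290 = 2×143 + 4
143 = 35×4 + 3
4 = 1×3 + 1
3 = 3×1 + 0
Since gcd(143, 290) = 1, back-substitute to write 1 as a combination:
1 = 4 − 3
1 = −143 + 36·4
1 = 36·290 − 73·143
So 143·(-73) ≡ 1 (mod 290), and -73 ≡ 217 (mod 290).

217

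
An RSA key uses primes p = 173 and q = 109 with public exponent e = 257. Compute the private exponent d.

φ(n) = (p−1)(q−1) = 172·108 = 18576.
Need d with 257·d ≡ 1 (mod 18576). Apply the extended Euclidean algorithm:
18576 = 72*257 + 72
257 = 3*72 + 41
72 = 1*41 + 31
41 = 1*31 + 10
31 = 3*10 + 1
10 = 10*1 + 0
Back-substitute:
1 = 31 − 3·10
1 = −3·41 + 4·31
1 = 4·72 − 7·41
1 = −7·257 + 25·72
1 = 25·18576 − 1807·257
So 257·(-1807) ≡ 1 (mod 18576), hence d ≡ -1807 ≡ 16769 (mod 18576).

16769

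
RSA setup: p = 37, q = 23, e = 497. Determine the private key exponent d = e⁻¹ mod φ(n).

545

φ(n) = (p−1)(q−1) = 36·22 = 792.
Need d with 497·d ≡ 1 (mod 792). Apply the extended Euclidean algorithm:
792 = 1×497 + 295
497 = 1×295 + 202
295 = 1×202 + 93
202 = 2×93 + 16
93 = 5×16 + 13
16 = 1×13 + 3
13 = 4×3 + 1
3 = 3×1 + 0
Back-substitute:
1 = 13 − 4·3
1 = −4·16 + 5·13
1 = 5·93 − 29·16
1 = −29·202 + 63·93
1 = 63·295 − 92·202
1 = −92·497 + 155·295
1 = 155·792 − 247·497
So 497·(-247) ≡ 1 (mod 792), hence d ≡ -247 ≡ 545 (mod 792).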